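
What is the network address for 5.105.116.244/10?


IP:   00000101.01101001.01110100.11110100
Mask: 11111111.11000000.00000000.00000000
AND operation:
Net:  00000101.01000000.00000000.00000000
Network: 5.64.0.0/10


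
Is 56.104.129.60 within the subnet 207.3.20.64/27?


Subnet network: 207.3.20.64
Test IP AND mask: 56.104.129.32
No, 56.104.129.60 is not in 207.3.20.64/27


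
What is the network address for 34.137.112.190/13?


IP:   00100010.10001001.01110000.10111110
Mask: 11111111.11111000.00000000.00000000
AND operation:
Net:  00100010.10001000.00000000.00000000
Network: 34.136.0.0/13


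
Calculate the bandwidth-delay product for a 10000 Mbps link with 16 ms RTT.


BDP = bandwidth * RTT
= 10000 Mbps * 16 ms
= 10000 * 1e6 * 16 / 1000 bits
= 160000000 bits
= 20000000 bytes
= 19531.25 KB
BDP = 160000000 bits (20000000 bytes)


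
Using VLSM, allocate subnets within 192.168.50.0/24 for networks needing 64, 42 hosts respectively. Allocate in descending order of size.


64 hosts -> /25 (126 usable): 192.168.50.0/25
42 hosts -> /26 (62 usable): 192.168.50.128/26
Allocation: 192.168.50.0/25 (64 hosts, 126 usable); 192.168.50.128/26 (42 hosts, 62 usable)


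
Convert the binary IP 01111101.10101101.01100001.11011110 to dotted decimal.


01111101 = 125
10101101 = 173
01100001 = 97
11011110 = 222
IP: 125.173.97.222


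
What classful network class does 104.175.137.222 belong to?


First octet: 104
Binary: 01101000
0xxxxxxx -> Class A (1-126)
Class A, default mask 255.0.0.0 (/8)


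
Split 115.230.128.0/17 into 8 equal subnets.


New prefix = 17 + 3 = 20
Each subnet has 4096 addresses
  115.230.128.0/20
  115.230.144.0/20
  115.230.160.0/20
  115.230.176.0/20
  115.230.192.0/20
  115.230.208.0/20
  115.230.224.0/20
  115.230.240.0/20
Subnets: 115.230.128.0/20, 115.230.144.0/20, 115.230.160.0/20, 115.230.176.0/20, 115.230.192.0/20, 115.230.208.0/20, 115.230.224.0/20, 115.230.240.0/20


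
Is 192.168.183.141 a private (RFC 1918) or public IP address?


RFC 1918 private ranges:
  10.0.0.0/8 (10.0.0.0 - 10.255.255.255)
  172.16.0.0/12 (172.16.0.0 - 172.31.255.255)
  192.168.0.0/16 (192.168.0.0 - 192.168.255.255)
Private (in 192.168.0.0/16)


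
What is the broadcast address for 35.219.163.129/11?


Network: 35.192.0.0/11
Host bits = 21
Set all host bits to 1:
Broadcast: 35.223.255.255


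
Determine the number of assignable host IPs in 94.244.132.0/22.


Host bits = 32 - 22 = 10
Total addresses = 2^10 = 1024
Usable = total - 2 (network and broadcast)
Usable hosts: 1022


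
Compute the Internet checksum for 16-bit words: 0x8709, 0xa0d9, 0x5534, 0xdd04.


Sum all words (with carry folding):
+ 0x8709 = 0x8709
+ 0xa0d9 = 0x27e3
+ 0x5534 = 0x7d17
+ 0xdd04 = 0x5a1c
One's complement: ~0x5a1c
Checksum = 0xa5e3


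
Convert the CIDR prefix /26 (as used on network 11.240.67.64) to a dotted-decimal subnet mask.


/26 means 26 network bits, 6 host bits
Binary: 11111111111111111111111111000000
Mask: 255.255.255.192


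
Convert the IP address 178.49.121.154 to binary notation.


178 = 10110010
49 = 00110001
121 = 01111001
154 = 10011010
Binary: 10110010.00110001.01111001.10011010


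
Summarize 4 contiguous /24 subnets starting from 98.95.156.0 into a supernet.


Original prefix: /24
Number of subnets: 4 = 2^2
New prefix = 24 - 2 = 22
Supernet: 98.95.156.0/22


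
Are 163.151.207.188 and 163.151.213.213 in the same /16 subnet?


Mask: 255.255.0.0
163.151.207.188 AND mask = 163.151.0.0
163.151.213.213 AND mask = 163.151.0.0
Yes, same subnet (163.151.0.0)


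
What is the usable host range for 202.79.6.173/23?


Network: 202.79.6.0
Broadcast: 202.79.7.255
First usable = network + 1
Last usable = broadcast - 1
Range: 202.79.6.1 to 202.79.7.254


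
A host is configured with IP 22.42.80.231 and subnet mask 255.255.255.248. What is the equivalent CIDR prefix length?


Binary: 11111111.11111111.11111111.11111000
Count leading 1s
Prefix: /29


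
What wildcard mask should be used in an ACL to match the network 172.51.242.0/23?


Subnet mask: 255.255.254.0
Wildcard = 255.255.255.255 - subnet mask
255 - 255 = 0
255 - 255 = 0
255 - 254 = 1
255 - 0 = 255
Wildcard: 0.0.1.255


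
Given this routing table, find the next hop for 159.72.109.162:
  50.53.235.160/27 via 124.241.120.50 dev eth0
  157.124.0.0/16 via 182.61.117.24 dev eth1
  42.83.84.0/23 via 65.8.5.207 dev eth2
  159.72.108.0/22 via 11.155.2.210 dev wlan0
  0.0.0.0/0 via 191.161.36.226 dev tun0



Longest prefix match for 159.72.109.162:
  /27 50.53.235.160: no
  /16 157.124.0.0: no
  /23 42.83.84.0: no
  /22 159.72.108.0: MATCH
  /0 0.0.0.0: MATCH
Selected: next-hop 11.155.2.210 via wlan0 (matched /22)


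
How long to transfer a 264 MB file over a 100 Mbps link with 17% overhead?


Effective throughput = 100 * (1 - 17/100) = 83 Mbps
File size in Mb = 264 * 8 = 2112 Mb
Time = 2112 / 83
Time = 25.4458 seconds


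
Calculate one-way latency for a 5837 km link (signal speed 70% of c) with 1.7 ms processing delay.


Speed = 0.7 * 3e5 km/s = 210000 km/s
Propagation delay = 5837 / 210000 = 0.0278 s = 27.7952 ms
Processing delay = 1.7 ms
Total one-way latency = 29.4952 ms


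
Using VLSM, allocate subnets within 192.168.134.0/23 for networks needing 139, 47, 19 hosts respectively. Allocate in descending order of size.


139 hosts -> /24 (254 usable): 192.168.134.0/24
47 hosts -> /26 (62 usable): 192.168.135.0/26
19 hosts -> /27 (30 usable): 192.168.135.64/27
Allocation: 192.168.134.0/24 (139 hosts, 254 usable); 192.168.135.0/26 (47 hosts, 62 usable); 192.168.135.64/27 (19 hosts, 30 usable)


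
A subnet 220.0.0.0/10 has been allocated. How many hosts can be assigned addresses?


Host bits = 32 - 10 = 22
Total addresses = 2^22 = 4194304
Usable = total - 2 (network and broadcast)
Usable hosts: 4194302


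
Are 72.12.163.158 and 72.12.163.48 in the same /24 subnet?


Mask: 255.255.255.0
72.12.163.158 AND mask = 72.12.163.0
72.12.163.48 AND mask = 72.12.163.0
Yes, same subnet (72.12.163.0)


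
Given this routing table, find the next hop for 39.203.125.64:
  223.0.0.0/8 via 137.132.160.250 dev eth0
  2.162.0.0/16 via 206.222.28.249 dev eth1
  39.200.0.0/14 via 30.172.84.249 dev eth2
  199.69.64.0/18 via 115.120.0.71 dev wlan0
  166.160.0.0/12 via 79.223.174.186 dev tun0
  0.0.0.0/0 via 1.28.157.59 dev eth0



Longest prefix match for 39.203.125.64:
  /8 223.0.0.0: no
  /16 2.162.0.0: no
  /14 39.200.0.0: MATCH
  /18 199.69.64.0: no
  /12 166.160.0.0: no
  /0 0.0.0.0: MATCH
Selected: next-hop 30.172.84.249 via eth2 (matched /14)


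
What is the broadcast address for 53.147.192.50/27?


Network: 53.147.192.32/27
Host bits = 5
Set all host bits to 1:
Broadcast: 53.147.192.63


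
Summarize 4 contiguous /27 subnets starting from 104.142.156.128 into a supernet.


Original prefix: /27
Number of subnets: 4 = 2^2
New prefix = 27 - 2 = 25
Supernet: 104.142.156.128/25


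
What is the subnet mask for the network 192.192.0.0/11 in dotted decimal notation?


/11 means 11 network bits, 21 host bits
Binary: 11111111111000000000000000000000
Mask: 255.224.0.0


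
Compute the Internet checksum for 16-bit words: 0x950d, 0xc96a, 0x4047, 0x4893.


Sum all words (with carry folding):
+ 0x950d = 0x950d
+ 0xc96a = 0x5e78
+ 0x4047 = 0x9ebf
+ 0x4893 = 0xe752
One's complement: ~0xe752
Checksum = 0x18ad


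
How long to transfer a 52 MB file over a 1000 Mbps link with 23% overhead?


Effective throughput = 1000 * (1 - 23/100) = 770 Mbps
File size in Mb = 52 * 8 = 416 Mb
Time = 416 / 770
Time = 0.5403 seconds


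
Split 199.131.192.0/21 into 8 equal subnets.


New prefix = 21 + 3 = 24
Each subnet has 256 addresses
  199.131.192.0/24
  199.131.193.0/24
  199.131.194.0/24
  199.131.195.0/24
  199.131.196.0/24
  199.131.197.0/24
  199.131.198.0/24
  199.131.199.0/24
Subnets: 199.131.192.0/24, 199.131.193.0/24, 199.131.194.0/24, 199.131.195.0/24, 199.131.196.0/24, 199.131.197.0/24, 199.131.198.0/24, 199.131.199.0/24


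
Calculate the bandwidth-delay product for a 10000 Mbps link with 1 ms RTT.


BDP = bandwidth * RTT
= 10000 Mbps * 1 ms
= 10000 * 1e6 * 1 / 1000 bits
= 10000000 bits
= 1250000 bytes
= 1220.7031 KB
BDP = 10000000 bits (1250000 bytes)


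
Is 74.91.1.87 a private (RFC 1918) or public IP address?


RFC 1918 private ranges:
  10.0.0.0/8 (10.0.0.0 - 10.255.255.255)
  172.16.0.0/12 (172.16.0.0 - 172.31.255.255)
  192.168.0.0/16 (192.168.0.0 - 192.168.255.255)
Public (not in any RFC 1918 range)


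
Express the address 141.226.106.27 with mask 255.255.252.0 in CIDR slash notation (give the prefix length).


Binary: 11111111.11111111.11111100.00000000
Count leading 1s
Prefix: /22


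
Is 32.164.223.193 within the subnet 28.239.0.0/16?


Subnet network: 28.239.0.0
Test IP AND mask: 32.164.0.0
No, 32.164.223.193 is not in 28.239.0.0/16


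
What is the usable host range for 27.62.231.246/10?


Network: 27.0.0.0
Broadcast: 27.63.255.255
First usable = network + 1
Last usable = broadcast - 1
Range: 27.0.0.1 to 27.63.255.254


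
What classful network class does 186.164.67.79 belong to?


First octet: 186
Binary: 10111010
10xxxxxx -> Class B (128-191)
Class B, default mask 255.255.0.0 (/16)


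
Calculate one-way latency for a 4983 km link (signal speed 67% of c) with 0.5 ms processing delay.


Speed = 0.67 * 3e5 km/s = 201000 km/s
Propagation delay = 4983 / 201000 = 0.0248 s = 24.791 ms
Processing delay = 0.5 ms
Total one-way latency = 25.291 ms


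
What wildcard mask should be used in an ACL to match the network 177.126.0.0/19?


Subnet mask: 255.255.224.0
Wildcard = 255.255.255.255 - subnet mask
255 - 255 = 0
255 - 255 = 0
255 - 224 = 31
255 - 0 = 255
Wildcard: 0.0.31.255


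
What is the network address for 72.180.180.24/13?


IP:   01001000.10110100.10110100.00011000
Mask: 11111111.11111000.00000000.00000000
AND operation:
Net:  01001000.10110000.00000000.00000000
Network: 72.176.0.0/13


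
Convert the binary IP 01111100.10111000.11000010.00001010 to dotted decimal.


01111100 = 124
10111000 = 184
11000010 = 194
00001010 = 10
IP: 124.184.194.10


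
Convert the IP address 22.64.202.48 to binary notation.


22 = 00010110
64 = 01000000
202 = 11001010
48 = 00110000
Binary: 00010110.01000000.11001010.00110000


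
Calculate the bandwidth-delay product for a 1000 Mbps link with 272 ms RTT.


BDP = bandwidth * RTT
= 1000 Mbps * 272 ms
= 1000 * 1e6 * 272 / 1000 bits
= 272000000 bits
= 34000000 bytes
= 33203.125 KB
BDP = 272000000 bits (34000000 bytes)


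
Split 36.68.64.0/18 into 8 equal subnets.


New prefix = 18 + 3 = 21
Each subnet has 2048 addresses
  36.68.64.0/21
  36.68.72.0/21
  36.68.80.0/21
  36.68.88.0/21
  36.68.96.0/21
  36.68.104.0/21
  36.68.112.0/21
  36.68.120.0/21
Subnets: 36.68.64.0/21, 36.68.72.0/21, 36.68.80.0/21, 36.68.88.0/21, 36.68.96.0/21, 36.68.104.0/21, 36.68.112.0/21, 36.68.120.0/21


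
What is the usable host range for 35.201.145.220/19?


Network: 35.201.128.0
Broadcast: 35.201.159.255
First usable = network + 1
Last usable = broadcast - 1
Range: 35.201.128.1 to 35.201.159.254


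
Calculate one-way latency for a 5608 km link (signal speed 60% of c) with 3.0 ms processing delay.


Speed = 0.6 * 3e5 km/s = 180000 km/s
Propagation delay = 5608 / 180000 = 0.0312 s = 31.1556 ms
Processing delay = 3.0 ms
Total one-way latency = 34.1556 ms


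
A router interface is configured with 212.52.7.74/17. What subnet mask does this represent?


/17 means 17 network bits, 15 host bits
Binary: 11111111111111111000000000000000
Mask: 255.255.128.0


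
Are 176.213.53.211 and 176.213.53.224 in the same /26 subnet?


Mask: 255.255.255.192
176.213.53.211 AND mask = 176.213.53.192
176.213.53.224 AND mask = 176.213.53.192
Yes, same subnet (176.213.53.192)


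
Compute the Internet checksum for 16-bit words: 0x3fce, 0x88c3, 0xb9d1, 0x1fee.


Sum all words (with carry folding):
+ 0x3fce = 0x3fce
+ 0x88c3 = 0xc891
+ 0xb9d1 = 0x8263
+ 0x1fee = 0xa251
One's complement: ~0xa251
Checksum = 0x5dae


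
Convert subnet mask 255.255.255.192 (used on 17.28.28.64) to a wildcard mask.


Subnet mask: 255.255.255.192
Wildcard = 255.255.255.255 - subnet mask
255 - 255 = 0
255 - 255 = 0
255 - 255 = 0
255 - 192 = 63
Wildcard: 0.0.0.63


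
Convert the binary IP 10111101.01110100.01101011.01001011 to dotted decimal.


10111101 = 189
01110100 = 116
01101011 = 107
01001011 = 75
IP: 189.116.107.75


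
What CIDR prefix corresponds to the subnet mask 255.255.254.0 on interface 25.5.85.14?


Binary: 11111111.11111111.11111110.00000000
Count leading 1s
Prefix: /23


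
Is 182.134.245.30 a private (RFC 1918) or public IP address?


RFC 1918 private ranges:
  10.0.0.0/8 (10.0.0.0 - 10.255.255.255)
  172.16.0.0/12 (172.16.0.0 - 172.31.255.255)
  192.168.0.0/16 (192.168.0.0 - 192.168.255.255)
Public (not in any RFC 1918 range)


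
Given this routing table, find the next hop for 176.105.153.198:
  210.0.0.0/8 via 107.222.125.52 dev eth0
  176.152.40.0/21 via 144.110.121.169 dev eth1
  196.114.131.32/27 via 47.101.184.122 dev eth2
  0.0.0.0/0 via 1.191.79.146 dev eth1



Longest prefix match for 176.105.153.198:
  /8 210.0.0.0: no
  /21 176.152.40.0: no
  /27 196.114.131.32: no
  /0 0.0.0.0: MATCH
Selected: next-hop 1.191.79.146 via eth1 (matched /0)


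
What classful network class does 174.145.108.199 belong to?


First octet: 174
Binary: 10101110
10xxxxxx -> Class B (128-191)
Class B, default mask 255.255.0.0 (/16)


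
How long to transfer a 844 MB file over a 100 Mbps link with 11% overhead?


Effective throughput = 100 * (1 - 11/100) = 89 Mbps
File size in Mb = 844 * 8 = 6752 Mb
Time = 6752 / 89
Time = 75.8652 seconds


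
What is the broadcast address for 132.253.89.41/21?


Network: 132.253.88.0/21
Host bits = 11
Set all host bits to 1:
Broadcast: 132.253.95.255


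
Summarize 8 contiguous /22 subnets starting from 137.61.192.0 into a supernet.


Original prefix: /22
Number of subnets: 8 = 2^3
New prefix = 22 - 3 = 19
Supernet: 137.61.192.0/19


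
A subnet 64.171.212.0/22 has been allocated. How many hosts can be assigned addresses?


Host bits = 32 - 22 = 10
Total addresses = 2^10 = 1024
Usable = total - 2 (network and broadcast)
Usable hosts: 1022


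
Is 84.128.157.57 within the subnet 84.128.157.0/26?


Subnet network: 84.128.157.0
Test IP AND mask: 84.128.157.0
Yes, 84.128.157.57 is in 84.128.157.0/26


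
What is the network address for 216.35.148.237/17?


IP:   11011000.00100011.10010100.11101101
Mask: 11111111.11111111.10000000.00000000
AND operation:
Net:  11011000.00100011.10000000.00000000
Network: 216.35.128.0/17


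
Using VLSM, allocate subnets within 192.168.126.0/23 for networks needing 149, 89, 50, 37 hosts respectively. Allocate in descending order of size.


149 hosts -> /24 (254 usable): 192.168.126.0/24
89 hosts -> /25 (126 usable): 192.168.127.0/25
50 hosts -> /26 (62 usable): 192.168.127.128/26
37 hosts -> /26 (62 usable): 192.168.127.192/26
Allocation: 192.168.126.0/24 (149 hosts, 254 usable); 192.168.127.0/25 (89 hosts, 126 usable); 192.168.127.128/26 (50 hosts, 62 usable); 192.168.127.192/26 (37 hosts, 62 usable)


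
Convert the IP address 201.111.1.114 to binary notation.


201 = 11001001
111 = 01101111
1 = 00000001
114 = 01110010
Binary: 11001001.01101111.00000001.01110010


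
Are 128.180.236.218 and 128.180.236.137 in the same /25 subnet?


Mask: 255.255.255.128
128.180.236.218 AND mask = 128.180.236.128
128.180.236.137 AND mask = 128.180.236.128
Yes, same subnet (128.180.236.128)


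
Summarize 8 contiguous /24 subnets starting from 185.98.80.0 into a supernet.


Original prefix: /24
Number of subnets: 8 = 2^3
New prefix = 24 - 3 = 21
Supernet: 185.98.80.0/21


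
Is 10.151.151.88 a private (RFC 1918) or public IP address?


RFC 1918 private ranges:
  10.0.0.0/8 (10.0.0.0 - 10.255.255.255)
  172.16.0.0/12 (172.16.0.0 - 172.31.255.255)
  192.168.0.0/16 (192.168.0.0 - 192.168.255.255)
Private (in 10.0.0.0/8)


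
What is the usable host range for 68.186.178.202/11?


Network: 68.160.0.0
Broadcast: 68.191.255.255
First usable = network + 1
Last usable = broadcast - 1
Range: 68.160.0.1 to 68.191.255.254


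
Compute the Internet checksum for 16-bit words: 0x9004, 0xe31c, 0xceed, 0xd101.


Sum all words (with carry folding):
+ 0x9004 = 0x9004
+ 0xe31c = 0x7321
+ 0xceed = 0x420f
+ 0xd101 = 0x1311
One's complement: ~0x1311
Checksum = 0xecee


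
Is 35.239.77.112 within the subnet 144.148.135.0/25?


Subnet network: 144.148.135.0
Test IP AND mask: 35.239.77.0
No, 35.239.77.112 is not in 144.148.135.0/25


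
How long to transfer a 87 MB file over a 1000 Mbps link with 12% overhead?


Effective throughput = 1000 * (1 - 12/100) = 880 Mbps
File size in Mb = 87 * 8 = 696 Mb
Time = 696 / 880
Time = 0.7909 seconds


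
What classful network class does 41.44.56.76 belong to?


First octet: 41
Binary: 00101001
0xxxxxxx -> Class A (1-126)
Class A, default mask 255.0.0.0 (/8)


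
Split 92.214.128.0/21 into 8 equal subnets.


New prefix = 21 + 3 = 24
Each subnet has 256 addresses
  92.214.128.0/24
  92.214.129.0/24
  92.214.130.0/24
  92.214.131.0/24
  92.214.132.0/24
  92.214.133.0/24
  92.214.134.0/24
  92.214.135.0/24
Subnets: 92.214.128.0/24, 92.214.129.0/24, 92.214.130.0/24, 92.214.131.0/24, 92.214.132.0/24, 92.214.133.0/24, 92.214.134.0/24, 92.214.135.0/24


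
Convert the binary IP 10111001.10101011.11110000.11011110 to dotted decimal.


10111001 = 185
10101011 = 171
11110000 = 240
11011110 = 222
IP: 185.171.240.222


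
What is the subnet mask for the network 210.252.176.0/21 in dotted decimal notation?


/21 means 21 network bits, 11 host bits
Binary: 11111111111111111111100000000000
Mask: 255.255.248.0


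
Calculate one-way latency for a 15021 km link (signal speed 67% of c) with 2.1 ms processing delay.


Speed = 0.67 * 3e5 km/s = 201000 km/s
Propagation delay = 15021 / 201000 = 0.0747 s = 74.7313 ms
Processing delay = 2.1 ms
Total one-way latency = 76.8313 ms


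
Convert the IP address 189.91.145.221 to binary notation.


189 = 10111101
91 = 01011011
145 = 10010001
221 = 11011101
Binary: 10111101.01011011.10010001.11011101


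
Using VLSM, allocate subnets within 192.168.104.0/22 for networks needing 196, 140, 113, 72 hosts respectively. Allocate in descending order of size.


196 hosts -> /24 (254 usable): 192.168.104.0/24
140 hosts -> /24 (254 usable): 192.168.105.0/24
113 hosts -> /25 (126 usable): 192.168.106.0/25
72 hosts -> /25 (126 usable): 192.168.106.128/25
Allocation: 192.168.104.0/24 (196 hosts, 254 usable); 192.168.105.0/24 (140 hosts, 254 usable); 192.168.106.0/25 (113 hosts, 126 usable); 192.168.106.128/25 (72 hosts, 126 usable)


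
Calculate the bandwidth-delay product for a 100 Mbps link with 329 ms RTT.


BDP = bandwidth * RTT
= 100 Mbps * 329 ms
= 100 * 1e6 * 329 / 1000 bits
= 32900000 bits
= 4112500 bytes
= 4016.1133 KB
BDP = 32900000 bits (4112500 bytes)


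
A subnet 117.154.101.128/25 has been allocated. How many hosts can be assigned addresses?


Host bits = 32 - 25 = 7
Total addresses = 2^7 = 128
Usable = total - 2 (network and broadcast)
Usable hosts: 126


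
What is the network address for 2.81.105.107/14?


IP:   00000010.01010001.01101001.01101011
Mask: 11111111.11111100.00000000.00000000
AND operation:
Net:  00000010.01010000.00000000.00000000
Network: 2.80.0.0/14


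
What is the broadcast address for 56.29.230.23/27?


Network: 56.29.230.0/27
Host bits = 5
Set all host bits to 1:
Broadcast: 56.29.230.31


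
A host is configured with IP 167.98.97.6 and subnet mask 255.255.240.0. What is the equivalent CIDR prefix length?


Binary: 11111111.11111111.11110000.00000000
Count leading 1s
Prefix: /20


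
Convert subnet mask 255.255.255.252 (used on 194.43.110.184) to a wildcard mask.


Subnet mask: 255.255.255.252
Wildcard = 255.255.255.255 - subnet mask
255 - 255 = 0
255 - 255 = 0
255 - 255 = 0
255 - 252 = 3
Wildcard: 0.0.0.3


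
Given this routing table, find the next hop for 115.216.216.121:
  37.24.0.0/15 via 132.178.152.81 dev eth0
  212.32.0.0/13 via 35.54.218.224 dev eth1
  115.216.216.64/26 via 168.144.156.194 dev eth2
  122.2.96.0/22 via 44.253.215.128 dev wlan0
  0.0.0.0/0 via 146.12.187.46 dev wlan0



Longest prefix match for 115.216.216.121:
  /15 37.24.0.0: no
  /13 212.32.0.0: no
  /26 115.216.216.64: MATCH
  /22 122.2.96.0: no
  /0 0.0.0.0: MATCH
Selected: next-hop 168.144.156.194 via eth2 (matched /26)


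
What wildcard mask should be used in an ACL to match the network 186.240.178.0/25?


Subnet mask: 255.255.255.128
Wildcard = 255.255.255.255 - subnet mask
255 - 255 = 0
255 - 255 = 0
255 - 255 = 0
255 - 128 = 127
Wildcard: 0.0.0.127


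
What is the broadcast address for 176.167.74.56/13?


Network: 176.160.0.0/13
Host bits = 19
Set all host bits to 1:
Broadcast: 176.167.255.255


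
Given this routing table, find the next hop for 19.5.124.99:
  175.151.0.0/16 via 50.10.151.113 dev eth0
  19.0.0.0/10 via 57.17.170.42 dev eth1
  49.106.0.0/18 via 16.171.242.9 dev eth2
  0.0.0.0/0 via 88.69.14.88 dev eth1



Longest prefix match for 19.5.124.99:
  /16 175.151.0.0: no
  /10 19.0.0.0: MATCH
  /18 49.106.0.0: no
  /0 0.0.0.0: MATCH
Selected: next-hop 57.17.170.42 via eth1 (matched /10)


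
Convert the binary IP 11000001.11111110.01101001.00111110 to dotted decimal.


11000001 = 193
11111110 = 254
01101001 = 105
00111110 = 62
IP: 193.254.105.62


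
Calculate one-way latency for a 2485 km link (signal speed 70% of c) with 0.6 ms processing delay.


Speed = 0.7 * 3e5 km/s = 210000 km/s
Propagation delay = 2485 / 210000 = 0.0118 s = 11.8333 ms
Processing delay = 0.6 ms
Total one-way latency = 12.4333 ms


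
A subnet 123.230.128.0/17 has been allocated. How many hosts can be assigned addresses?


Host bits = 32 - 17 = 15
Total addresses = 2^15 = 32768
Usable = total - 2 (network and broadcast)
Usable hosts: 32766


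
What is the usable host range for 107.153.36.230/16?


Network: 107.153.0.0
Broadcast: 107.153.255.255
First usable = network + 1
Last usable = broadcast - 1
Range: 107.153.0.1 to 107.153.255.254


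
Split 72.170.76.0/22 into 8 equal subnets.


New prefix = 22 + 3 = 25
Each subnet has 128 addresses
  72.170.76.0/25
  72.170.76.128/25
  72.170.77.0/25
  72.170.77.128/25
  72.170.78.0/25
  72.170.78.128/25
  72.170.79.0/25
  72.170.79.128/25
Subnets: 72.170.76.0/25, 72.170.76.128/25, 72.170.77.0/25, 72.170.77.128/25, 72.170.78.0/25, 72.170.78.128/25, 72.170.79.0/25, 72.170.79.128/25


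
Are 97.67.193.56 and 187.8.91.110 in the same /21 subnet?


Mask: 255.255.248.0
97.67.193.56 AND mask = 97.67.192.0
187.8.91.110 AND mask = 187.8.88.0
No, different subnets (97.67.192.0 vs 187.8.88.0)


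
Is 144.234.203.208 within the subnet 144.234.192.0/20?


Subnet network: 144.234.192.0
Test IP AND mask: 144.234.192.0
Yes, 144.234.203.208 is in 144.234.192.0/20


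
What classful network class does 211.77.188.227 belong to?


First octet: 211
Binary: 11010011
110xxxxx -> Class C (192-223)
Class C, default mask 255.255.255.0 (/24)


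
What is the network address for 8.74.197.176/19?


IP:   00001000.01001010.11000101.10110000
Mask: 11111111.11111111.11100000.00000000
AND operation:
Net:  00001000.01001010.11000000.00000000
Network: 8.74.192.0/19


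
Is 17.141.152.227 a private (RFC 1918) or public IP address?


RFC 1918 private ranges:
  10.0.0.0/8 (10.0.0.0 - 10.255.255.255)
  172.16.0.0/12 (172.16.0.0 - 172.31.255.255)
  192.168.0.0/16 (192.168.0.0 - 192.168.255.255)
Public (not in any RFC 1918 range)


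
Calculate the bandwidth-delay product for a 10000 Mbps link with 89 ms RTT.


BDP = bandwidth * RTT
= 10000 Mbps * 89 ms
= 10000 * 1e6 * 89 / 1000 bits
= 890000000 bits
= 111250000 bytes
= 108642.5781 KB
BDP = 890000000 bits (111250000 bytes)


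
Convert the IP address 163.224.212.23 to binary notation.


163 = 10100011
224 = 11100000
212 = 11010100
23 = 00010111
Binary: 10100011.11100000.11010100.00010111


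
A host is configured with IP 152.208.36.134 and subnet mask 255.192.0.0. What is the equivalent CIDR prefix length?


Binary: 11111111.11000000.00000000.00000000
Count leading 1s
Prefix: /10


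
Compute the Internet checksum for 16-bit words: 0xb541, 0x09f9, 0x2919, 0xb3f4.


Sum all words (with carry folding):
+ 0xb541 = 0xb541
+ 0x09f9 = 0xbf3a
+ 0x2919 = 0xe853
+ 0xb3f4 = 0x9c48
One's complement: ~0x9c48
Checksum = 0x63b7


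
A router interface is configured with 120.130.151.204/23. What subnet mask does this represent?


/23 means 23 network bits, 9 host bits
Binary: 11111111111111111111111000000000
Mask: 255.255.254.0


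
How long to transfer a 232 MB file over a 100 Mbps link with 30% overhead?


Effective throughput = 100 * (1 - 30/100) = 70 Mbps
File size in Mb = 232 * 8 = 1856 Mb
Time = 1856 / 70
Time = 26.5143 seconds


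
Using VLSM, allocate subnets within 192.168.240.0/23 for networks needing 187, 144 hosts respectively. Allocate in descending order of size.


187 hosts -> /24 (254 usable): 192.168.240.0/24
144 hosts -> /24 (254 usable): 192.168.241.0/24
Allocation: 192.168.240.0/24 (187 hosts, 254 usable); 192.168.241.0/24 (144 hosts, 254 usable)


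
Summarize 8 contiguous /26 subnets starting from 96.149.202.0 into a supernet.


Original prefix: /26
Number of subnets: 8 = 2^3
New prefix = 26 - 3 = 23
Supernet: 96.149.202.0/23


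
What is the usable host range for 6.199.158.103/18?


Network: 6.199.128.0
Broadcast: 6.199.191.255
First usable = network + 1
Last usable = broadcast - 1
Range: 6.199.128.1 to 6.199.191.254


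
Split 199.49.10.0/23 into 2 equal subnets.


New prefix = 23 + 1 = 24
Each subnet has 256 addresses
  199.49.10.0/24
  199.49.11.0/24
Subnets: 199.49.10.0/24, 199.49.11.0/24


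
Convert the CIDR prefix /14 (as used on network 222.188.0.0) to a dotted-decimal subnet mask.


/14 means 14 network bits, 18 host bits
Binary: 11111111111111000000000000000000
Mask: 255.252.0.0


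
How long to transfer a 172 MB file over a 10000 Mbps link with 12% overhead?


Effective throughput = 10000 * (1 - 12/100) = 8800 Mbps
File size in Mb = 172 * 8 = 1376 Mb
Time = 1376 / 8800
Time = 0.1564 seconds


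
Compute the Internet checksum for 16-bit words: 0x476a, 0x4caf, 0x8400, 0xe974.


Sum all words (with carry folding):
+ 0x476a = 0x476a
+ 0x4caf = 0x9419
+ 0x8400 = 0x181a
+ 0xe974 = 0x018f
One's complement: ~0x018f
Checksum = 0xfe70


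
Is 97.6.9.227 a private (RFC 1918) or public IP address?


RFC 1918 private ranges:
  10.0.0.0/8 (10.0.0.0 - 10.255.255.255)
  172.16.0.0/12 (172.16.0.0 - 172.31.255.255)
  192.168.0.0/16 (192.168.0.0 - 192.168.255.255)
Public (not in any RFC 1918 range)


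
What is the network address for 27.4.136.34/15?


IP:   00011011.00000100.10001000.00100010
Mask: 11111111.11111110.00000000.00000000
AND operation:
Net:  00011011.00000100.00000000.00000000
Network: 27.4.0.0/15


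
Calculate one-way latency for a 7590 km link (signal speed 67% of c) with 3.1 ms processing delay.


Speed = 0.67 * 3e5 km/s = 201000 km/s
Propagation delay = 7590 / 201000 = 0.0378 s = 37.7612 ms
Processing delay = 3.1 ms
Total one-way latency = 40.8612 ms


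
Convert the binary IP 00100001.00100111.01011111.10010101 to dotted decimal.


00100001 = 33
00100111 = 39
01011111 = 95
10010101 = 149
IP: 33.39.95.149


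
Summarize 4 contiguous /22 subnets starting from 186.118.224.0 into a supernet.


Original prefix: /22
Number of subnets: 4 = 2^2
New prefix = 22 - 2 = 20
Supernet: 186.118.224.0/20


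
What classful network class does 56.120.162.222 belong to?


First octet: 56
Binary: 00111000
0xxxxxxx -> Class A (1-126)
Class A, default mask 255.0.0.0 (/8)


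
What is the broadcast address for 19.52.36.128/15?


Network: 19.52.0.0/15
Host bits = 17
Set all host bits to 1:
Broadcast: 19.53.255.255


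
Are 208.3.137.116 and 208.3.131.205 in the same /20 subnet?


Mask: 255.255.240.0
208.3.137.116 AND mask = 208.3.128.0
208.3.131.205 AND mask = 208.3.128.0
Yes, same subnet (208.3.128.0)


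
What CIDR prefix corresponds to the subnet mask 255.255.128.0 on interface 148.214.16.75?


Binary: 11111111.11111111.10000000.00000000
Count leading 1s
Prefix: /17


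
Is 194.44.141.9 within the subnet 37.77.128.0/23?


Subnet network: 37.77.128.0
Test IP AND mask: 194.44.140.0
No, 194.44.141.9 is not in 37.77.128.0/23


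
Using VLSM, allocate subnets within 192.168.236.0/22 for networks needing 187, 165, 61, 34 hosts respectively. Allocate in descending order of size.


187 hosts -> /24 (254 usable): 192.168.236.0/24
165 hosts -> /24 (254 usable): 192.168.237.0/24
61 hosts -> /26 (62 usable): 192.168.238.0/26
34 hosts -> /26 (62 usable): 192.168.238.64/26
Allocation: 192.168.236.0/24 (187 hosts, 254 usable); 192.168.237.0/24 (165 hosts, 254 usable); 192.168.238.0/26 (61 hosts, 62 usable); 192.168.238.64/26 (34 hosts, 62 usable)


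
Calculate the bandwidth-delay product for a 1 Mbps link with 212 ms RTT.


BDP = bandwidth * RTT
= 1 Mbps * 212 ms
= 1 * 1e6 * 212 / 1000 bits
= 212000 bits
= 26500 bytes
= 25.8789 KB
BDP = 212000 bits (26500 bytes)


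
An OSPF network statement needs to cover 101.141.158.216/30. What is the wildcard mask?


Subnet mask: 255.255.255.252
Wildcard = 255.255.255.255 - subnet mask
255 - 255 = 0
255 - 255 = 0
255 - 255 = 0
255 - 252 = 3
Wildcard: 0.0.0.3


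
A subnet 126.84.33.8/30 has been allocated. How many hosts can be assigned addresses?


Host bits = 32 - 30 = 2
Total addresses = 2^2 = 4
Usable = total - 2 (network and broadcast)
Usable hosts: 2


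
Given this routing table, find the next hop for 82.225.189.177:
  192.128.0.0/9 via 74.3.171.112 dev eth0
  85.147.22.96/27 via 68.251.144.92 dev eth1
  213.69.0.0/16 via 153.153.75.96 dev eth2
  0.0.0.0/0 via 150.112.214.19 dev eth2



Longest prefix match for 82.225.189.177:
  /9 192.128.0.0: no
  /27 85.147.22.96: no
  /16 213.69.0.0: no
  /0 0.0.0.0: MATCH
Selected: next-hop 150.112.214.19 via eth2 (matched /0)


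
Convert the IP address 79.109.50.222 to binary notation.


79 = 01001111
109 = 01101101
50 = 00110010
222 = 11011110
Binary: 01001111.01101101.00110010.11011110


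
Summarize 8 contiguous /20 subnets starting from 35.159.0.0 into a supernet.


Original prefix: /20
Number of subnets: 8 = 2^3
New prefix = 20 - 3 = 17
Supernet: 35.159.0.0/17


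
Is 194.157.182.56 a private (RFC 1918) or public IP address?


RFC 1918 private ranges:
  10.0.0.0/8 (10.0.0.0 - 10.255.255.255)
  172.16.0.0/12 (172.16.0.0 - 172.31.255.255)
  192.168.0.0/16 (192.168.0.0 - 192.168.255.255)
Public (not in any RFC 1918 range)


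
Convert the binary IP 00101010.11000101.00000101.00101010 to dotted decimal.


00101010 = 42
11000101 = 197
00000101 = 5
00101010 = 42
IP: 42.197.5.42


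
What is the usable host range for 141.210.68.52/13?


Network: 141.208.0.0
Broadcast: 141.215.255.255
First usable = network + 1
Last usable = broadcast - 1
Range: 141.208.0.1 to 141.215.255.254


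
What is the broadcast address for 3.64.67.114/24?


Network: 3.64.67.0/24
Host bits = 8
Set all host bits to 1:
Broadcast: 3.64.67.255


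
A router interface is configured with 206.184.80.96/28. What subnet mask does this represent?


/28 means 28 network bits, 4 host bits
Binary: 11111111111111111111111111110000
Mask: 255.255.255.240


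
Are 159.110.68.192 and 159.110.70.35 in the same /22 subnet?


Mask: 255.255.252.0
159.110.68.192 AND mask = 159.110.68.0
159.110.70.35 AND mask = 159.110.68.0
Yes, same subnet (159.110.68.0)


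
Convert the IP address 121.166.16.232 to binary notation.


121 = 01111001
166 = 10100110
16 = 00010000
232 = 11101000
Binary: 01111001.10100110.00010000.11101000


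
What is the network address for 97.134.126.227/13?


IP:   01100001.10000110.01111110.11100011
Mask: 11111111.11111000.00000000.00000000
AND operation:
Net:  01100001.10000000.00000000.00000000
Network: 97.128.0.0/13


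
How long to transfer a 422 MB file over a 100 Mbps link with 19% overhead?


Effective throughput = 100 * (1 - 19/100) = 81 Mbps
File size in Mb = 422 * 8 = 3376 Mb
Time = 3376 / 81
Time = 41.679 seconds


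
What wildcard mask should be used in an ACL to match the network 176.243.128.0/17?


Subnet mask: 255.255.128.0
Wildcard = 255.255.255.255 - subnet mask
255 - 255 = 0
255 - 255 = 0
255 - 128 = 127
255 - 0 = 255
Wildcard: 0.0.127.255


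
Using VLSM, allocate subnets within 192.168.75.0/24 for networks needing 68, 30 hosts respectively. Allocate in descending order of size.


68 hosts -> /25 (126 usable): 192.168.75.0/25
30 hosts -> /27 (30 usable): 192.168.75.128/27
Allocation: 192.168.75.0/25 (68 hosts, 126 usable); 192.168.75.128/27 (30 hosts, 30 usable)


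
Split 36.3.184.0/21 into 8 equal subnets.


New prefix = 21 + 3 = 24
Each subnet has 256 addresses
  36.3.184.0/24
  36.3.185.0/24
  36.3.186.0/24
  36.3.187.0/24
  36.3.188.0/24
  36.3.189.0/24
  36.3.190.0/24
  36.3.191.0/24
Subnets: 36.3.184.0/24, 36.3.185.0/24, 36.3.186.0/24, 36.3.187.0/24, 36.3.188.0/24, 36.3.189.0/24, 36.3.190.0/24, 36.3.191.0/24


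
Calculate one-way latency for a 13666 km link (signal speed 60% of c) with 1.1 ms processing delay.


Speed = 0.6 * 3e5 km/s = 180000 km/s
Propagation delay = 13666 / 180000 = 0.0759 s = 75.9222 ms
Processing delay = 1.1 ms
Total one-way latency = 77.0222 ms


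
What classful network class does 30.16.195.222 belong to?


First octet: 30
Binary: 00011110
0xxxxxxx -> Class A (1-126)
Class A, default mask 255.0.0.0 (/8)


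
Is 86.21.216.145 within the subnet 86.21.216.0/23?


Subnet network: 86.21.216.0
Test IP AND mask: 86.21.216.0
Yes, 86.21.216.145 is in 86.21.216.0/23


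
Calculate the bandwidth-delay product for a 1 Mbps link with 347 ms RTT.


BDP = bandwidth * RTT
= 1 Mbps * 347 ms
= 1 * 1e6 * 347 / 1000 bits
= 347000 bits
= 43375 bytes
= 42.3584 KB
BDP = 347000 bits (43375 bytes)


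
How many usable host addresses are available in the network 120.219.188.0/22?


Host bits = 32 - 22 = 10
Total addresses = 2^10 = 1024
Usable = total - 2 (network and broadcast)
Usable hosts: 1022


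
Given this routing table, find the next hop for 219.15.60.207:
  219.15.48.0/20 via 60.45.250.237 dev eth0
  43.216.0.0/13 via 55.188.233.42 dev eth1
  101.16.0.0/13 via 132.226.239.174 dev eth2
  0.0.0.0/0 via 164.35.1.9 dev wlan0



Longest prefix match for 219.15.60.207:
  /20 219.15.48.0: MATCH
  /13 43.216.0.0: no
  /13 101.16.0.0: no
  /0 0.0.0.0: MATCH
Selected: next-hop 60.45.250.237 via eth0 (matched /20)


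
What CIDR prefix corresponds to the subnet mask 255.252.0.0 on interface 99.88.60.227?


Binary: 11111111.11111100.00000000.00000000
Count leading 1s
Prefix: /14


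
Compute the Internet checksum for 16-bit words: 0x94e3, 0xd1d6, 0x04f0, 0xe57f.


Sum all words (with carry folding):
+ 0x94e3 = 0x94e3
+ 0xd1d6 = 0x66ba
+ 0x04f0 = 0x6baa
+ 0xe57f = 0x512a
One's complement: ~0x512a
Checksum = 0xaed5


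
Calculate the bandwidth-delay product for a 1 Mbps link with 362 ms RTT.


BDP = bandwidth * RTT
= 1 Mbps * 362 ms
= 1 * 1e6 * 362 / 1000 bits
= 362000 bits
= 45250 bytes
= 44.1895 KB
BDP = 362000 bits (45250 bytes)


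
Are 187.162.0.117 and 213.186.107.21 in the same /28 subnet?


Mask: 255.255.255.240
187.162.0.117 AND mask = 187.162.0.112
213.186.107.21 AND mask = 213.186.107.16
No, different subnets (187.162.0.112 vs 213.186.107.16)


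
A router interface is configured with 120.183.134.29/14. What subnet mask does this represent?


/14 means 14 network bits, 18 host bits
Binary: 11111111111111000000000000000000
Mask: 255.252.0.0


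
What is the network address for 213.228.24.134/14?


IP:   11010101.11100100.00011000.10000110
Mask: 11111111.11111100.00000000.00000000
AND operation:
Net:  11010101.11100100.00000000.00000000
Network: 213.228.0.0/14


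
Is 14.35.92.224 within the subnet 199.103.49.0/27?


Subnet network: 199.103.49.0
Test IP AND mask: 14.35.92.224
No, 14.35.92.224 is not in 199.103.49.0/27


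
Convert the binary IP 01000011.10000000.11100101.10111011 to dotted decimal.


01000011 = 67
10000000 = 128
11100101 = 229
10111011 = 187
IP: 67.128.229.187


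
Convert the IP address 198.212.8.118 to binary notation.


198 = 11000110
212 = 11010100
8 = 00001000
118 = 01110110
Binary: 11000110.11010100.00001000.01110110


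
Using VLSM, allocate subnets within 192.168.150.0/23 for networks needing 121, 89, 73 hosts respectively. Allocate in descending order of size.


121 hosts -> /25 (126 usable): 192.168.150.0/25
89 hosts -> /25 (126 usable): 192.168.150.128/25
73 hosts -> /25 (126 usable): 192.168.151.0/25
Allocation: 192.168.150.0/25 (121 hosts, 126 usable); 192.168.150.128/25 (89 hosts, 126 usable); 192.168.151.0/25 (73 hosts, 126 usable)


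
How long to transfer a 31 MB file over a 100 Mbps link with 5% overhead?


Effective throughput = 100 * (1 - 5/100) = 95 Mbps
File size in Mb = 31 * 8 = 248 Mb
Time = 248 / 95
Time = 2.6105 seconds


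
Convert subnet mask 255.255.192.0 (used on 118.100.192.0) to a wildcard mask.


Subnet mask: 255.255.192.0
Wildcard = 255.255.255.255 - subnet mask
255 - 255 = 0
255 - 255 = 0
255 - 192 = 63
255 - 0 = 255
Wildcard: 0.0.63.255


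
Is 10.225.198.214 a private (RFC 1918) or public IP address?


RFC 1918 private ranges:
  10.0.0.0/8 (10.0.0.0 - 10.255.255.255)
  172.16.0.0/12 (172.16.0.0 - 172.31.255.255)
  192.168.0.0/16 (192.168.0.0 - 192.168.255.255)
Private (in 10.0.0.0/8)


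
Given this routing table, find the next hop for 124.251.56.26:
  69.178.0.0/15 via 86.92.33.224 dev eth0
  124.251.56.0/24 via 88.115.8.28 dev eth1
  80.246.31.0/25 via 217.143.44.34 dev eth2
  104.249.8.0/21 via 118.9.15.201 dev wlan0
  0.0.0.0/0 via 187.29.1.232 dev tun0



Longest prefix match for 124.251.56.26:
  /15 69.178.0.0: no
  /24 124.251.56.0: MATCH
  /25 80.246.31.0: no
  /21 104.249.8.0: no
  /0 0.0.0.0: MATCH
Selected: next-hop 88.115.8.28 via eth1 (matched /24)


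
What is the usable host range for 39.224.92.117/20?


Network: 39.224.80.0
Broadcast: 39.224.95.255
First usable = network + 1
Last usable = broadcast - 1
Range: 39.224.80.1 to 39.224.95.254


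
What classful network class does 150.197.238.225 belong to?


First octet: 150
Binary: 10010110
10xxxxxx -> Class B (128-191)
Class B, default mask 255.255.0.0 (/16)


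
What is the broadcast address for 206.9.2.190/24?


Network: 206.9.2.0/24
Host bits = 8
Set all host bits to 1:
Broadcast: 206.9.2.255


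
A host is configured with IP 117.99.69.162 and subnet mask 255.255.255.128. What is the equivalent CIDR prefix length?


Binary: 11111111.11111111.11111111.10000000
Count leading 1s
Prefix: /25


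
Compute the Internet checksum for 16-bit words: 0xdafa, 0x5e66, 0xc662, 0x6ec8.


Sum all words (with carry folding):
+ 0xdafa = 0xdafa
+ 0x5e66 = 0x3961
+ 0xc662 = 0xffc3
+ 0x6ec8 = 0x6e8c
One's complement: ~0x6e8c
Checksum = 0x9173


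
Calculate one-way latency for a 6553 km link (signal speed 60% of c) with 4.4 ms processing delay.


Speed = 0.6 * 3e5 km/s = 180000 km/s
Propagation delay = 6553 / 180000 = 0.0364 s = 36.4056 ms
Processing delay = 4.4 ms
Total one-way latency = 40.8056 ms


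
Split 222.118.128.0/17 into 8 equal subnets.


New prefix = 17 + 3 = 20
Each subnet has 4096 addresses
  222.118.128.0/20
  222.118.144.0/20
  222.118.160.0/20
  222.118.176.0/20
  222.118.192.0/20
  222.118.208.0/20
  222.118.224.0/20
  222.118.240.0/20
Subnets: 222.118.128.0/20, 222.118.144.0/20, 222.118.160.0/20, 222.118.176.0/20, 222.118.192.0/20, 222.118.208.0/20, 222.118.224.0/20, 222.118.240.0/20
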